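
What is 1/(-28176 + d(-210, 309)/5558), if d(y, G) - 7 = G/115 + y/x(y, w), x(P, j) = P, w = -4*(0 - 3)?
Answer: -639170/18009252691 ≈ -3.5491e-5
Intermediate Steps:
w = 12 (w = -4*(-3) = 12)
d(y, G) = 8 + G/115 (d(y, G) = 7 + (G/115 + y/y) = 7 + (G*(1/115) + 1) = 7 + (G/115 + 1) = 7 + (1 + G/115) = 8 + G/115)
1/(-28176 + d(-210, 309)/5558) = 1/(-28176 + (8 + (1/115)*309)/5558) = 1/(-28176 + (8 + 309/115)*(1/5558)) = 1/(-28176 + (1229/115)*(1/5558)) = 1/(-28176 + 1229/639170) = 1/(-18009252691/639170) = -639170/18009252691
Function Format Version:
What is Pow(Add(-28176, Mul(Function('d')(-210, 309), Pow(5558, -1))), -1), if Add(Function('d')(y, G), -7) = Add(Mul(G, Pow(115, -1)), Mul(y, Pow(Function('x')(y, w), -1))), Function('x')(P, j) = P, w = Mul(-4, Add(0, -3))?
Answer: Rational(-639170, 18009252691) ≈ -3.5491e-5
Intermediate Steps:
w = 12 (w = Mul(-4, -3) = 12)
Function('d')(y, G) = Add(8, Mul(Rational(1, 115), G)) (Function('d')(y, G) = Add(7, Add(Mul(G, Pow(115, -1)), Mul(y, Pow(y, -1)))) = Add(7, Add(Mul(G, Rational(1, 115)), 1)) = Add(7, Add(Mul(Rational(1, 115), G), 1)) = Add(7, Add(1, Mul(Rational(1, 115), G))) = Add(8, Mul(Rational(1, 115), G)))
Pow(Add(-28176, Mul(Function('d')(-210, 309), Pow(5558, -1))), -1) = Pow(Add(-28176, Mul(Add(8, Mul(Rational(1, 115), 309)), Pow(5558, -1))), -1) = Pow(Add(-28176, Mul(Add(8, Rational(309, 115)), Rational(1, 5558))), -1) = Pow(Add(-28176, Mul(Rational(1229, 115), Rational(1, 5558))), -1) = Pow(Add(-28176, Rational(1229, 639170)), -1) = Pow(Rational(-18009252691, 639170), -1) = Rational(-639170, 18009252691)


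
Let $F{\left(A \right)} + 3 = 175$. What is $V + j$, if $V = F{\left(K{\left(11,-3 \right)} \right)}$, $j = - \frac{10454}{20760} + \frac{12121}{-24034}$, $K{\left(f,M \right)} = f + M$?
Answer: $\frac{21328950271}{124736460} \approx 170.99$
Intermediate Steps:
$K{\left(f,M \right)} = M + f$
$F{\left(A \right)} = 172$ ($F{\left(A \right)} = -3 + 175 = 172$)
$j = - \frac{125720849}{124736460}$ ($j = \left(-10454\right) \frac{1}{20760} + 12121 \left(- \frac{1}{24034}\right) = - \frac{5227}{10380} - \frac{12121}{24034} = - \frac{125720849}{124736460} \approx -1.0079$)
$V = 172$
$V + j = 172 - \frac{125720849}{124736460} = \frac{21328950271}{124736460}$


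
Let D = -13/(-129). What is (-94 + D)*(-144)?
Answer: 581424/43 ≈ 13521.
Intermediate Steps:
D = 13/129 (D = -13*(-1/129) = 13/129 ≈ 0.10078)
(-94 + D)*(-144) = (-94 + 13/129)*(-144) = -12113/129*(-144) = 581424/43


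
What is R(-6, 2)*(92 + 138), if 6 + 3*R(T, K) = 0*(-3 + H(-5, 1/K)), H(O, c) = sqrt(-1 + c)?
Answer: -460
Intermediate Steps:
R(T, K) = -2 (R(T, K) = -2 + (0*(-3 + sqrt(-1 + 1/K)))/3 = -2 + (1/3)*0 = -2 + 0 = -2)
R(-6, 2)*(92 + 138) = -2*(92 + 138) = -2*230 = -460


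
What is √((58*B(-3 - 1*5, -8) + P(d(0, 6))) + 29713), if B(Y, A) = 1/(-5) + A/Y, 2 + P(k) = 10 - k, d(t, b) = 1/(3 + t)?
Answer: √6697590/15 ≈ 172.53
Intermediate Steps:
P(k) = 8 - k (P(k) = -2 + (10 - k) = 8 - k)
B(Y, A) = -⅕ + A/Y (B(Y, A) = 1*(-⅕) + A/Y = -⅕ + A/Y)
√((58*B(-3 - 1*5, -8) + P(d(0, 6))) + 29713) = √((58*((-8 - (-3 - 1*5)/5)/(-3 - 1*5)) + (8 - 1/(3 + 0))) + 29713) = √((58*((-8 - (-3 - 5)/5)/(-3 - 5)) + (8 - 1/3)) + 29713) = √((58*((-8 - ⅕*(-8))/(-8)) + (8 - 1*⅓)) + 29713) = √((58*(-(-8 + 8/5)/8) + (8 - ⅓)) + 29713) = √((58*(-⅛*(-32/5)) + 23/3) + 29713) = √((58*(⅘) + 23/3) + 29713) = √((232/5 + 23/3) + 29713) = √(811/15 + 29713) = √(446506/15) = √6697590/15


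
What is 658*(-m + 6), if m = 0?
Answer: 3948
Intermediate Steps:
658*(-m + 6) = 658*(-1*0 + 6) = 658*(0 + 6) = 658*6 = 3948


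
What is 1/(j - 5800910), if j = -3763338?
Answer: -1/9564248 ≈ -1.0456e-7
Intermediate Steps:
1/(j - 5800910) = 1/(-3763338 - 5800910) = 1/(-9564248) = -1/9564248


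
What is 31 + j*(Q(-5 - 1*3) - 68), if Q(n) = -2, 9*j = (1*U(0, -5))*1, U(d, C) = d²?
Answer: 31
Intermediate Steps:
j = 0 (j = ((1*0²)*1)/9 = ((1*0)*1)/9 = (0*1)/9 = (⅑)*0 = 0)
31 + j*(Q(-5 - 1*3) - 68) = 31 + 0*(-2 - 68) = 31 + 0*(-70) = 31 + 0 = 31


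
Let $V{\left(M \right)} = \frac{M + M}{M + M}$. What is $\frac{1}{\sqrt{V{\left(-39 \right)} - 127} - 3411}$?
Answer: $- \frac{379}{1292783} - \frac{i \sqrt{14}}{3878349} \approx -0.00029317 - 9.6476 \cdot 10^{-7} i$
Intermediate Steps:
$V{\left(M \right)} = 1$ ($V{\left(M \right)} = \frac{2 M}{2 M} = 2 M \frac{1}{2 M} = 1$)
$\frac{1}{\sqrt{V{\left(-39 \right)} - 127} - 3411} = \frac{1}{\sqrt{1 - 127} - 3411} = \frac{1}{\sqrt{-126} - 3411} = \frac{1}{3 i \sqrt{14} - 3411} = \frac{1}{-3411 + 3 i \sqrt{14}}$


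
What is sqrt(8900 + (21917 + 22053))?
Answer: sqrt(52870) ≈ 229.93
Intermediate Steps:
sqrt(8900 + (21917 + 22053)) = sqrt(8900 + 43970) = sqrt(52870)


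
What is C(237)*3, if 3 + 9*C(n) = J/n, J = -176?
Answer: -887/711 ≈ -1.2475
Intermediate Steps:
C(n) = -⅓ - 176/(9*n) (C(n) = -⅓ + (-176/n)/9 = -⅓ - 176/(9*n))
C(237)*3 = ((⅑)*(-176 - 3*237)/237)*3 = ((⅑)*(1/237)*(-176 - 711))*3 = ((⅑)*(1/237)*(-887))*3 = -887/2133*3 = -887/711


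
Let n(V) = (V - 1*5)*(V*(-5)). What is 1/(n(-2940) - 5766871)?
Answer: -1/49058371 ≈ -2.0384e-8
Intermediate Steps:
n(V) = -5*V*(-5 + V) (n(V) = (V - 5)*(-5*V) = (-5 + V)*(-5*V) = -5*V*(-5 + V))
1/(n(-2940) - 5766871) = 1/(5*(-2940)*(5 - 1*(-2940)) - 5766871) = 1/(5*(-2940)*(5 + 2940) - 5766871) = 1/(5*(-2940)*2945 - 5766871) = 1/(-43291500 - 5766871) = 1/(-49058371) = -1/49058371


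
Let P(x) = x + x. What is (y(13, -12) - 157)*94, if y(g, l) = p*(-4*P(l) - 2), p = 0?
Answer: -14758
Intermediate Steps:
P(x) = 2*x
y(g, l) = 0 (y(g, l) = 0*(-8*l - 2) = 0*(-2 - 8*l) = 0)
(y(13, -12) - 157)*94 = (0 - 157)*94 = -157*94 = -14758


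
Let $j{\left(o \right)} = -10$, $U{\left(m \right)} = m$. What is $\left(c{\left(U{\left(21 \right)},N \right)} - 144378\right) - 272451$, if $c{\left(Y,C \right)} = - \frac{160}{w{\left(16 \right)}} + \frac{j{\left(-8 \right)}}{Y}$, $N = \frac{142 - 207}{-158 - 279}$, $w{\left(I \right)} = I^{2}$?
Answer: $- \frac{70027457}{168} \approx -4.1683 \cdot 10^{5}$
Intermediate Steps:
$N = \frac{65}{437}$ ($N = - \frac{65}{-437} = \left(-65\right) \left(- \frac{1}{437}\right) = \frac{65}{437} \approx 0.14874$)
$c{\left(Y,C \right)} = - \frac{5}{8} - \frac{10}{Y}$ ($c{\left(Y,C \right)} = - \frac{160}{16^{2}} - \frac{10}{Y} = - \frac{160}{256} - \frac{10}{Y} = \left(-160\right) \frac{1}{256} - \frac{10}{Y} = - \frac{5}{8} - \frac{10}{Y}$)
$\left(c{\left(U{\left(21 \right)},N \right)} - 144378\right) - 272451 = \left(\left(- \frac{5}{8} - \frac{10}{21}\right) - 144378\right) - 272451 = \left(- \frac{185}{168} - 144378\right) - 272451 = - \frac{24255689}{168} - 272451 = - \frac{70027457}{168}$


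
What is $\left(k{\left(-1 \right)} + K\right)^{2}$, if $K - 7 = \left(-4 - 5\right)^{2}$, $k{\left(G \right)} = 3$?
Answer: $8281$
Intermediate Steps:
$K = 88$ ($K = 7 + \left(-4 - 5\right)^{2} = 7 + \left(-9\right)^{2} = 7 + 81 = 88$)
$\left(k{\left(-1 \right)} + K\right)^{2} = \left(3 + 88\right)^{2} = 91^{2} = 8281$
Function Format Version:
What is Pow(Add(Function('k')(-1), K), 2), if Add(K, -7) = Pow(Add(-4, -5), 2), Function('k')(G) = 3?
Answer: 8281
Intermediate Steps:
K = 88 (K = Add(7, Pow(Add(-4, -5), 2)) = Add(7, Pow(-9, 2)) = Add(7, 81) = 88)
Pow(Add(Function('k')(-1), K), 2) = Pow(Add(3, 88), 2) = Pow(91, 2) = 8281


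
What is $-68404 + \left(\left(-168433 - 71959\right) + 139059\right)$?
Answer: $-169737$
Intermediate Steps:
$-68404 + \left(\left(-168433 - 71959\right) + 139059\right) = -68404 + \left(-240392 + 139059\right) = -68404 - 101333 = -169737$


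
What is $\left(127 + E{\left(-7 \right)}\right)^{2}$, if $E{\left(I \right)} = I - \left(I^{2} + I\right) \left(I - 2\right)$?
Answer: $248004$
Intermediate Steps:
$E{\left(I \right)} = I - \left(-2 + I\right) \left(I + I^{2}\right)$ ($E{\left(I \right)} = I - \left(I + I^{2}\right) \left(-2 + I\right) = I - \left(-2 + I\right) \left(I + I^{2}\right)$)
$\left(127 + E{\left(-7 \right)}\right)^{2} = \left(127 - 7 \left(3 - 7 - \left(-7\right)^{2}\right)\right)^{2} = \left(127 - 7 \left(3 - 7 - 49\right)\right)^{2} = \left(127 - -371\right)^{2} = \left(127 + 371\right)^{2} = 498^{2} = 248004$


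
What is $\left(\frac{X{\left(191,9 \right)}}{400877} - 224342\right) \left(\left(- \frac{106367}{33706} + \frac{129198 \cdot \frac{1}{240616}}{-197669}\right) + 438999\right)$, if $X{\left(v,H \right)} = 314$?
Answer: $- \frac{208199093997584330225019604225}{2114013909557172187} \approx -9.8485 \cdot 10^{10}$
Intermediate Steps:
$\left(\frac{X{\left(191,9 \right)}}{400877} - 224342\right) \left(\left(- \frac{106367}{33706} + \frac{129198 \cdot \frac{1}{240616}}{-197669}\right) + 438999\right) = \left(\frac{314}{400877} - 224342\right) \left(\left(- \frac{106367}{33706} + \frac{129198 \cdot \frac{1}{240616}}{-197669}\right) + 438999\right) = \left(314 \cdot \frac{1}{400877} - 224342\right) \left(\left(\left(-106367\right) \frac{1}{33706} + 129198 \cdot \frac{1}{240616} \left(- \frac{1}{197669}\right)\right) + 438999\right) = \left(\frac{314}{400877} - 224342\right) \left(\left(- \frac{106367}{33706} + \frac{64599}{120308} \left(- \frac{1}{197669}\right)\right) + 438999\right) = - \frac{89933547620 \left(\left(- \frac{106367}{33706} - \frac{64599}{23781162052}\right) + 438999\right)}{400877} = - \frac{89933547620 \left(- \frac{66566658983131}{21093890740124} + 438999\right)}{400877} = \left(- \frac{89933547620}{400877}\right) \frac{9260130374364712745}{21093890740124} = - \frac{208199093997584330225019604225}{2114013909557172187}$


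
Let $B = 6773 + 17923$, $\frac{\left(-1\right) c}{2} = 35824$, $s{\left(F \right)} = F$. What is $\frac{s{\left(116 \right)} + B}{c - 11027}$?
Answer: $- \frac{24812}{82675} \approx -0.30012$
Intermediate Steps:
$c = -71648$ ($c = \left(-2\right) 35824 = -71648$)
$B = 24696$
$\frac{s{\left(116 \right)} + B}{c - 11027} = \frac{116 + 24696}{-71648 - 11027} = \frac{24812}{-82675} = 24812 \left(- \frac{1}{82675}\right) = - \frac{24812}{82675}$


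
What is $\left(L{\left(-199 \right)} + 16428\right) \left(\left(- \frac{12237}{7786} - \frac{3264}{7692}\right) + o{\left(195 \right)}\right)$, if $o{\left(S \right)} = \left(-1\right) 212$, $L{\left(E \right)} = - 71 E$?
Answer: $- \frac{32635389999297}{4990826} \approx -6.5391 \cdot 10^{6}$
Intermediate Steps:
$o{\left(S \right)} = -212$
$\left(L{\left(-199 \right)} + 16428\right) \left(\left(- \frac{12237}{7786} - \frac{3264}{7692}\right) + o{\left(195 \right)}\right) = \left(\left(-71\right) \left(-199\right) + 16428\right) \left(\left(- \frac{12237}{7786} - \frac{3264}{7692}\right) - 212\right) = \left(14129 + 16428\right) \left(\left(\left(-12237\right) \frac{1}{7786} - \frac{272}{641}\right) - 212\right) = 30557 \left(\left(- \frac{12237}{7786} - \frac{272}{641}\right) - 212\right) = 30557 \left(- \frac{9961709}{4990826} - 212\right) = 30557 \left(- \frac{1068016821}{4990826}\right) = - \frac{32635389999297}{4990826}$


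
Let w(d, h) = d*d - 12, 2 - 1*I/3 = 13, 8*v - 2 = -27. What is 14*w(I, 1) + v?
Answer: 120599/8 ≈ 15075.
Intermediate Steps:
v = -25/8 (v = ¼ + (⅛)*(-27) = ¼ - 27/8 = -25/8 ≈ -3.1250)
I = -33 (I = 6 - 3*13 = 6 - 39 = -33)
w(d, h) = -12 + d² (w(d, h) = d² - 12 = -12 + d²)
14*w(I, 1) + v = 14*(-12 + (-33)²) - 25/8 = 14*(-12 + 1089) - 25/8 = 14*1077 - 25/8 = 15078 - 25/8 = 120599/8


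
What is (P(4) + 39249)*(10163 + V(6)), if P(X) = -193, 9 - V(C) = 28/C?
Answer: 1191286112/3 ≈ 3.9710e+8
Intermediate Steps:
V(C) = 9 - 28/C
(P(4) + 39249)*(10163 + V(6)) = (-193 + 39249)*(10163 + (9 - 28/6)) = 39056*(10163 + (9 - 28*1/6)) = 39056*(10163 + (9 - 14/3)) = 39056*(10163 + 13/3) = 39056*(30502/3) = 1191286112/3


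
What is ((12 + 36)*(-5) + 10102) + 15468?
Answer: 25330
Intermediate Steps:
((12 + 36)*(-5) + 10102) + 15468 = (48*(-5) + 10102) + 15468 = (-240 + 10102) + 15468 = 9862 + 15468 = 25330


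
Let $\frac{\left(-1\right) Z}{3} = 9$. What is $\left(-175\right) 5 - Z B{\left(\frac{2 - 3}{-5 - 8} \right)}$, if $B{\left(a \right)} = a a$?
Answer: $- \frac{147848}{169} \approx -874.84$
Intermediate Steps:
$Z = -27$ ($Z = \left(-3\right) 9 = -27$)
$B{\left(a \right)} = a^{2}$
$\left(-175\right) 5 - Z B{\left(\frac{2 - 3}{-5 - 8} \right)} = \left(-175\right) 5 - - 27 \left(\frac{2 - 3}{-5 - 8}\right)^{2} = -875 - - 27 \left(- \frac{1}{-13}\right)^{2} = -875 - - 27 \left(\left(-1\right) \left(- \frac{1}{13}\right)\right)^{2} = -875 - - \frac{27}{169} = -875 + \frac{27}{169} = - \frac{147848}{169}$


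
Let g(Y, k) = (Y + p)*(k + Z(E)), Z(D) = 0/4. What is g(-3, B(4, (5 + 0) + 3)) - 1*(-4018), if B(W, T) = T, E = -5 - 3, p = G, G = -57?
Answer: 3538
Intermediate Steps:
p = -57
E = -8
Z(D) = 0 (Z(D) = 0*(¼) = 0)
g(Y, k) = k*(-57 + Y) (g(Y, k) = (Y - 57)*(k + 0) = (-57 + Y)*k = k*(-57 + Y))
g(-3, B(4, (5 + 0) + 3)) - 1*(-4018) = ((5 + 0) + 3)*(-57 - 3) - 1*(-4018) = (5 + 3)*(-60) + 4018 = 8*(-60) + 4018 = -480 + 4018 = 3538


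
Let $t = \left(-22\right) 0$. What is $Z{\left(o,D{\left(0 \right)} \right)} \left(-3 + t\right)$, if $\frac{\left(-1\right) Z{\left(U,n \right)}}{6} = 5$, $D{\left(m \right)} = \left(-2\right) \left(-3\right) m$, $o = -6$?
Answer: $90$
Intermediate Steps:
$t = 0$
$D{\left(m \right)} = 6 m$
$Z{\left(U,n \right)} = -30$ ($Z{\left(U,n \right)} = \left(-6\right) 5 = -30$)
$Z{\left(o,D{\left(0 \right)} \right)} \left(-3 + t\right) = - 30 \left(-3 + 0\right) = \left(-30\right) \left(-3\right) = 90$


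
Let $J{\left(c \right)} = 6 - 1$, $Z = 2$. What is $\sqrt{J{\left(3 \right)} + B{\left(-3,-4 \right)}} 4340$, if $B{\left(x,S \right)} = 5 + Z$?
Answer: $8680 \sqrt{3} \approx 15034.0$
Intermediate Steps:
$J{\left(c \right)} = 5$ ($J{\left(c \right)} = 6 - 1 = 5$)
$B{\left(x,S \right)} = 7$ ($B{\left(x,S \right)} = 5 + 2 = 7$)
$\sqrt{J{\left(3 \right)} + B{\left(-3,-4 \right)}} 4340 = \sqrt{5 + 7} \cdot 4340 = \sqrt{12} \cdot 4340 = 2 \sqrt{3} \cdot 4340 = 8680 \sqrt{3}$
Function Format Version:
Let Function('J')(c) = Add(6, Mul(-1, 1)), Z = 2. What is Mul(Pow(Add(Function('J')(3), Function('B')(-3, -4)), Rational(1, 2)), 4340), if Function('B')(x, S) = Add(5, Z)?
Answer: Mul(8680, Pow(3, Rational(1, 2))) ≈ 15034.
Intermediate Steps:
Function('J')(c) = 5 (Function('J')(c) = Add(6, -1) = 5)
Function('B')(x, S) = 7 (Function('B')(x, S) = Add(5, 2) = 7)
Mul(Pow(Add(Function('J')(3), Function('B')(-3, -4)), Rational(1, 2)), 4340) = Mul(Pow(Add(5, 7), Rational(1, 2)), 4340) = Mul(Pow(12, Rational(1, 2)), 4340) = Mul(Mul(2, Pow(3, Rational(1, 2))), 4340) = Mul(8680, Pow(3, Rational(1, 2)))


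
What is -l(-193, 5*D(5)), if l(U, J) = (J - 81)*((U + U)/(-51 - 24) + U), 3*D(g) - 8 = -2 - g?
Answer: -3353182/225 ≈ -14903.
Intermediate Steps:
D(g) = 2 - g/3 (D(g) = 8/3 + (-2 - g)/3 = 8/3 + (-⅔ - g/3) = 2 - g/3)
l(U, J) = 73*U*(-81 + J)/75 (l(U, J) = (-81 + J)*((2*U)/(-75) + U) = (-81 + J)*((2*U)*(-1/75) + U) = (-81 + J)*(-2*U/75 + U) = (-81 + J)*(73*U/75) = 73*U*(-81 + J)/75)
-l(-193, 5*D(5)) = -73*(-193)*(-81 + 5*(2 - ⅓*5))/75 = -73*(-193)*(-81 + 5*(2 - 5/3))/75 = -73*(-193)*(-81 + 5*(⅓))/75 = -73*(-193)*(-81 + 5/3)/75 = -73*(-193)*(-238)/(75*3) = -1*3353182/225 = -3353182/225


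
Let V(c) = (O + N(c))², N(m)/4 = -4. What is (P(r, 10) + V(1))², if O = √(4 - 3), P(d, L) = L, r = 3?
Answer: 55225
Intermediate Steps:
N(m) = -16 (N(m) = 4*(-4) = -16)
O = 1 (O = √1 = 1)
V(c) = 225 (V(c) = (1 - 16)² = (-15)² = 225)
(P(r, 10) + V(1))² = (10 + 225)² = 235² = 55225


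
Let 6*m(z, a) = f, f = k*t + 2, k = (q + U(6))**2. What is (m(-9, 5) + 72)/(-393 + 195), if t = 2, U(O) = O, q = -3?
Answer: -113/297 ≈ -0.38047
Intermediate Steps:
k = 9 (k = (-3 + 6)**2 = 3**2 = 9)
f = 20 (f = 9*2 + 2 = 18 + 2 = 20)
m(z, a) = 10/3 (m(z, a) = (1/6)*20 = 10/3)
(m(-9, 5) + 72)/(-393 + 195) = (10/3 + 72)/(-393 + 195) = (226/3)/(-198) = (226/3)*(-1/198) = -113/297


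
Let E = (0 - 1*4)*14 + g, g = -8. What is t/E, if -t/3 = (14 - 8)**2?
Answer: 27/16 ≈ 1.6875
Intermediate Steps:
t = -108 (t = -3*(14 - 8)**2 = -3*6**2 = -3*36 = -108)
E = -64 (E = (0 - 1*4)*14 - 8 = (0 - 4)*14 - 8 = -4*14 - 8 = -56 - 8 = -64)
t/E = -108/(-64) = -108*(-1/64) = 27/16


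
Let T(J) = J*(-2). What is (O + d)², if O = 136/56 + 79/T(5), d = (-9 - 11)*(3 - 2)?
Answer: 3179089/4900 ≈ 648.79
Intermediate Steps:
T(J) = -2*J
d = -20 (d = -20*1 = -20)
O = -383/70 (O = 136/56 + 79/((-2*5)) = 136*(1/56) + 79/(-10) = 17/7 + 79*(-⅒) = 17/7 - 79/10 = -383/70 ≈ -5.4714)
(O + d)² = (-383/70 - 20)² = (-1783/70)² = 3179089/4900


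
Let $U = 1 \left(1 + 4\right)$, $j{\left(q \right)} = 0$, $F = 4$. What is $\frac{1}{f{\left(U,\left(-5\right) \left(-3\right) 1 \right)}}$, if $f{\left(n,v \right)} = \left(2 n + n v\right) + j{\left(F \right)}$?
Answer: $\frac{1}{85} \approx 0.011765$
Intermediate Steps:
$U = 5$ ($U = 1 \cdot 5 = 5$)
$f{\left(n,v \right)} = 2 n + n v$ ($f{\left(n,v \right)} = \left(2 n + n v\right) + 0 = 2 n + n v$)
$\frac{1}{f{\left(U,\left(-5\right) \left(-3\right) 1 \right)}} = \frac{1}{5 \left(2 + \left(-5\right) \left(-3\right) 1\right)} = \frac{1}{5 \left(2 + 15 \cdot 1\right)} = \frac{1}{5 \left(2 + 15\right)} = \frac{1}{5 \cdot 17} = \frac{1}{85}$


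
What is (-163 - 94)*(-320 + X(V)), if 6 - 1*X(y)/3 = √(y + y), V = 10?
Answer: 77614 + 1542*√5 ≈ 81062.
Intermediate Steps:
X(y) = 18 - 3*√2*√y (X(y) = 18 - 3*√(y + y) = 18 - 3*√2*√y)
(-163 - 94)*(-320 + X(V)) = (-163 - 94)*(-320 + (18 - 3*√2*√10)) = -257*(-320 + (18 - 6*√5)) = -257*(-302 - 6*√5) = 77614 + 1542*√5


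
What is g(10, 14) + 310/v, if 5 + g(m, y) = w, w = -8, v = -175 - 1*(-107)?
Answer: -597/34 ≈ -17.559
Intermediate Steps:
v = -68 (v = -175 + 107 = -68)
g(m, y) = -13 (g(m, y) = -5 - 8 = -13)
g(10, 14) + 310/v = -13 + 310/(-68) = -13 + 310*(-1/68) = -13 - 155/34 = -597/34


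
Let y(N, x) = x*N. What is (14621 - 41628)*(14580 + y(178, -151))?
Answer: 332132086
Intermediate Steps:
y(N, x) = N*x
(14621 - 41628)*(14580 + y(178, -151)) = (14621 - 41628)*(14580 + 178*(-151)) = -27007*(14580 - 26878) = -27007*(-12298) = 332132086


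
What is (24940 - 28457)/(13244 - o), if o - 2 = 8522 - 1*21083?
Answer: -3517/25803 ≈ -0.13630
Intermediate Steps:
o = -12559 (o = 2 + (8522 - 1*21083) = 2 + (8522 - 21083) = 2 - 12561 = -12559)
(24940 - 28457)/(13244 - o) = (24940 - 28457)/(13244 - 1*(-12559)) = -3517/(13244 + 12559) = -3517/25803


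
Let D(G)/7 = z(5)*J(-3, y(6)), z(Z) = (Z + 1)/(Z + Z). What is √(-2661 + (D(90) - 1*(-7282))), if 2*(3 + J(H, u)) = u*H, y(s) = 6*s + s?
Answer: √108595/5 ≈ 65.907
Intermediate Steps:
z(Z) = (1 + Z)/(2*Z) (z(Z) = (1 + Z)/((2*Z)) = (1 + Z)*(1/(2*Z)) = (1 + Z)/(2*Z))
y(s) = 7*s
J(H, u) = -3 + H*u/2 (J(H, u) = -3 + (u*H)/2 = -3 + (H*u)/2 = -3 + H*u/2)
D(G) = -1386/5 (D(G) = 7*(((½)*(1 + 5)/5)*(-3 + (½)*(-3)*(7*6))) = 7*(((½)*(⅕)*6)*(-3 + (½)*(-3)*42)) = 7*(3*(-3 - 63)/5) = 7*((⅗)*(-66)) = 7*(-198/5) = -1386/5)
√(-2661 + (D(90) - 1*(-7282))) = √(-2661 + (-1386/5 - 1*(-7282))) = √(-2661 + (-1386/5 + 7282)) = √(-2661 + 35024/5) = √(21719/5) = √108595/5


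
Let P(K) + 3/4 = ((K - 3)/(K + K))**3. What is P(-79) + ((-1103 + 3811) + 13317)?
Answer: 31602596467/1972156 ≈ 16024.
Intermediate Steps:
P(K) = -3/4 + (-3 + K)**3/(8*K**3) (P(K) = -3/4 + ((K - 3)/(K + K))**3 = -3/4 + ((-3 + K)/((2*K)))**3 = -3/4 + ((-3 + K)*(1/(2*K)))**3 = -3/4 + ((-3 + K)/(2*K))**3 = -3/4 + (-3 + K)**3/(8*K**3))
P(-79) + ((-1103 + 3811) + 13317) = (-3/4 + (1/8)*(-3 - 79)**3/(-79)**3) + ((-1103 + 3811) + 13317) = (-3/4 + (1/8)*(-1/493039)*(-82)**3) + (2708 + 13317) = (-3/4 + (1/8)*(-1/493039)*(-551368)) + 16025 = (-3/4 + 68921/493039) + 16025 = -1203433/1972156 + 16025 = 31602596467/1972156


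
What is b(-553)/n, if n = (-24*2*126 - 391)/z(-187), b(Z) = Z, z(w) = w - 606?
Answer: -438529/6439 ≈ -68.105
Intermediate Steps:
z(w) = -606 + w
n = 6439/793 (n = (-24*2*126 - 391)/(-606 - 187) = (-48*126 - 391)/(-793) = (-6048 - 391)*(-1/793) = -6439*(-1/793) = 6439/793 ≈ 8.1198)
b(-553)/n = -553/6439/793 = -553*793/6439 = -438529/6439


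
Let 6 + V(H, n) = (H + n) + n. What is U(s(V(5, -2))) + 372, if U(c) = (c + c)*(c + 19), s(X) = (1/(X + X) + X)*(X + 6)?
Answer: 11511/50 ≈ 230.22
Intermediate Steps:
V(H, n) = -6 + H + 2*n (V(H, n) = -6 + ((H + n) + n) = -6 + (H + 2*n) = -6 + H + 2*n)
s(X) = (6 + X)*(X + 1/(2*X)) (s(X) = (1/(2*X) + X)*(6 + X) = (X + 1/(2*X))*(6 + X) = (6 + X)*(X + 1/(2*X)))
U(c) = 2*c*(19 + c) (U(c) = (2*c)*(19 + c) = 2*c*(19 + c))
U(s(V(5, -2))) + 372 = 2*(1/2 + (-6 + 5 + 2*(-2))**2 + 3/(-6 + 5 + 2*(-2)) + 6*(-6 + 5 + 2*(-2)))*(19 + (1/2 + (-6 + 5 + 2*(-2))**2 + 3/(-6 + 5 + 2*(-2)) + 6*(-6 + 5 + 2*(-2)))) + 372 = 2*(1/2 + (-6 + 5 - 4)**2 + 3/(-6 + 5 - 4) + 6*(-6 + 5 - 4))*(19 + (1/2 + (-6 + 5 - 4)**2 + 3/(-6 + 5 - 4) + 6*(-6 + 5 - 4))) + 372 = 2*(1/2 + (-5)**2 + 3/(-5) + 6*(-5))*(19 + (1/2 + (-5)**2 + 3/(-5) + 6*(-5))) + 372 = 2*(1/2 + 25 + 3*(-1/5) - 30)*(19 + (1/2 + 25 + 3*(-1/5) - 30)) + 372 = 2*(1/2 + 25 - 3/5 - 30)*(19 + (1/2 + 25 - 3/5 - 30)) + 372 = 2*(-51/10)*(19 - 51/10) + 372 = 2*(-51/10)*(139/10) + 372 = -7089/50 + 372 = 11511/50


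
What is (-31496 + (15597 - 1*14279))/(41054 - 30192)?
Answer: -15089/5431 ≈ -2.7783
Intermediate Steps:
(-31496 + (15597 - 1*14279))/(41054 - 30192) = (-31496 + (15597 - 14279))/10862 = (-31496 + 1318)*(1/10862) = -30178*1/10862 = -15089/5431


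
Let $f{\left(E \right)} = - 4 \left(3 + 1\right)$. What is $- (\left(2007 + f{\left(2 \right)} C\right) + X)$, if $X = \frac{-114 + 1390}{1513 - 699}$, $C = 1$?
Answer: $- \frac{73725}{37} \approx -1992.6$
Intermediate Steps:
$f{\left(E \right)} = -16$ ($f{\left(E \right)} = \left(-4\right) 4 = -16$)
$X = \frac{58}{37}$ ($X = \frac{1276}{814} = 1276 \cdot \frac{1}{814} = \frac{58}{37} \approx 1.5676$)
$- (\left(2007 + f{\left(2 \right)} C\right) + X) = - (\left(2007 - 16\right) + \frac{58}{37}) = - (1991 + \frac{58}{37}) = \left(-1\right) \frac{73725}{37} = - \frac{73725}{37}$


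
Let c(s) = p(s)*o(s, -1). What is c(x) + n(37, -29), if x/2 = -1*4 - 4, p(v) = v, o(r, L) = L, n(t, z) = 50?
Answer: 66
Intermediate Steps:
x = -16 (x = 2*(-1*4 - 4) = 2*(-4 - 4) = 2*(-8) = -16)
c(s) = -s (c(s) = s*(-1) = -s)
c(x) + n(37, -29) = -1*(-16) + 50 = 16 + 50 = 66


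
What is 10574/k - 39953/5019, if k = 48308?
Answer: -938489309/121228926 ≈ -7.7415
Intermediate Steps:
10574/k - 39953/5019 = 10574/48308 - 39953/5019 = 10574*(1/48308) - 39953*1/5019 = 5287/24154 - 39953/5019 = -938489309/121228926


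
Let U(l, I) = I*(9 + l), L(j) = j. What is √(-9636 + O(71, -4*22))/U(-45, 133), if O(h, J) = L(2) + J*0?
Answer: -I*√9634/4788 ≈ -0.0205*I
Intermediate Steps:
O(h, J) = 2 (O(h, J) = 2 + J*0 = 2 + 0 = 2)
√(-9636 + O(71, -4*22))/U(-45, 133) = √(-9636 + 2)/((133*(9 - 45))) = √(-9634)/((133*(-36))) = (I*√9634)/(-4788) = (I*√9634)*(-1/4788) = -I*√9634/4788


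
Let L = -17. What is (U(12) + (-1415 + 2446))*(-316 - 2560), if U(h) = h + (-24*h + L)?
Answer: -2122488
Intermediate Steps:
U(h) = -17 - 23*h (U(h) = h + (-24*h - 17) = h + (-17 - 24*h) = -17 - 23*h)
(U(12) + (-1415 + 2446))*(-316 - 2560) = ((-17 - 23*12) + (-1415 + 2446))*(-316 - 2560) = ((-17 - 276) + 1031)*(-2876) = (-293 + 1031)*(-2876) = 738*(-2876) = -2122488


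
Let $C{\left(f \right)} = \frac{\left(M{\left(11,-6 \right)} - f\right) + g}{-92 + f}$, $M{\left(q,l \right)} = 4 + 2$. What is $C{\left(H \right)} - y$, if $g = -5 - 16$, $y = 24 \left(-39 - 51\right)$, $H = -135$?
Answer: $\frac{490200}{227} \approx 2159.5$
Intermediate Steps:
$M{\left(q,l \right)} = 6$
$y = -2160$ ($y = 24 \left(-90\right) = -2160$)
$g = -21$ ($g = -5 - 16 = -21$)
$C{\left(f \right)} = \frac{-15 - f}{-92 + f}$ ($C{\left(f \right)} = \frac{\left(6 - f\right) - 21}{-92 + f} = \frac{-15 - f}{-92 + f}$)
$C{\left(H \right)} - y = \frac{-15 - -135}{-92 - 135} - -2160 = \frac{-15 + 135}{-227} + 2160 = \left(- \frac{1}{227}\right) 120 + 2160 = - \frac{120}{227} + 2160 = \frac{490200}{227}$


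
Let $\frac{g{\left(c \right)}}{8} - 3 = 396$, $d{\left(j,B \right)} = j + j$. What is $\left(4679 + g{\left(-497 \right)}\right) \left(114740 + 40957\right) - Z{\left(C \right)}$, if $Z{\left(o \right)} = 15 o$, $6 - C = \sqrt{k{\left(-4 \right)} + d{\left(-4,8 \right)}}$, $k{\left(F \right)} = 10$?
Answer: $1225490997 + 15 \sqrt{2} \approx 1.2255 \cdot 10^{9}$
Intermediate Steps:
$d{\left(j,B \right)} = 2 j$
$g{\left(c \right)} = 3192$ ($g{\left(c \right)} = 24 + 8 \cdot 396 = 24 + 3168 = 3192$)
$C = 6 - \sqrt{2}$ ($C = 6 - \sqrt{10 + 2 \left(-4\right)} = 6 - \sqrt{10 - 8} = 6 - \sqrt{2} \approx 4.5858$)
$\left(4679 + g{\left(-497 \right)}\right) \left(114740 + 40957\right) - Z{\left(C \right)} = \left(4679 + 3192\right) \left(114740 + 40957\right) - 15 \left(6 - \sqrt{2}\right) = 7871 \cdot 155697 - \left(90 - 15 \sqrt{2}\right) = 1225491087 - \left(90 - 15 \sqrt{2}\right) = 1225490997 + 15 \sqrt{2}$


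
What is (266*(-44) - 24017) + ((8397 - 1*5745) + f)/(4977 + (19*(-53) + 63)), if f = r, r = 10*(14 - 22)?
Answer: -144060221/4033 ≈ -35720.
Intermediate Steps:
r = -80 (r = 10*(-8) = -80)
f = -80
(266*(-44) - 24017) + ((8397 - 1*5745) + f)/(4977 + (19*(-53) + 63)) = (266*(-44) - 24017) + ((8397 - 1*5745) - 80)/(4977 + (19*(-53) + 63)) = (-11704 - 24017) + ((8397 - 5745) - 80)/(4977 + (-1007 + 63)) = -35721 + (2652 - 80)/(4977 - 944) = -35721 + 2572/4033 = -144060221/4033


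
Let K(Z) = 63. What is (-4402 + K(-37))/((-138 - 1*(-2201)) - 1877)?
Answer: -4339/186 ≈ -23.328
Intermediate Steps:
(-4402 + K(-37))/((-138 - 1*(-2201)) - 1877) = (-4402 + 63)/((-138 - 1*(-2201)) - 1877) = -4339/((-138 + 2201) - 1877) = -4339/(2063 - 1877) = -4339/186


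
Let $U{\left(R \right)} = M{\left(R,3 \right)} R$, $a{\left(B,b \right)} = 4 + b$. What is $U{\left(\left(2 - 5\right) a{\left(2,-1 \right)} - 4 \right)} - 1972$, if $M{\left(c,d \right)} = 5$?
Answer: $-2037$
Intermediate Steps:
$U{\left(R \right)} = 5 R$
$U{\left(\left(2 - 5\right) a{\left(2,-1 \right)} - 4 \right)} - 1972 = 5 \left(\left(2 - 5\right) \left(4 - 1\right) - 4\right) - 1972 = 5 \left(\left(2 - 5\right) 3 - 4\right) - 1972 = 5 \left(\left(-3\right) 3 - 4\right) - 1972 = 5 \left(-9 - 4\right) - 1972 = 5 \left(-13\right) - 1972 = -65 - 1972 = -2037$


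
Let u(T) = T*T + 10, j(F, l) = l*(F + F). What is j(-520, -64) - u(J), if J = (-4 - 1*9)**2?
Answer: 37989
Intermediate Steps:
j(F, l) = 2*F*l (j(F, l) = l*(2*F) = 2*F*l)
J = 169 (J = (-4 - 9)**2 = (-13)**2 = 169)
u(T) = 10 + T**2 (u(T) = T**2 + 10 = 10 + T**2)
j(-520, -64) - u(J) = 2*(-520)*(-64) - (10 + 169**2) = 66560 - (10 + 28561) = 66560 - 1*28571 = 66560 - 28571 = 37989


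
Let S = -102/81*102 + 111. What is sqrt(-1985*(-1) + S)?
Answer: 2*sqrt(4427)/3 ≈ 44.357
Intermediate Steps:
S = -157/9 (S = -102*1/81*102 + 111 = -34/27*102 + 111 = -1156/9 + 111 = -157/9 ≈ -17.444)
sqrt(-1985*(-1) + S) = sqrt(-1985*(-1) - 157/9) = sqrt(1985 - 157/9) = sqrt(17708/9) = 2*sqrt(4427)/3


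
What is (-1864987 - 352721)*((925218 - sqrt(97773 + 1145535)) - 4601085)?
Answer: 8151999652836 + 4435416*sqrt(310827) ≈ 8.1545e+12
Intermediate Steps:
(-1864987 - 352721)*((925218 - sqrt(97773 + 1145535)) - 4601085) = -2217708*((925218 - sqrt(1243308)) - 4601085) = -2217708*((925218 - 2*sqrt(310827)) - 4601085) = -2217708*(-3675867 - 2*sqrt(310827)) = 8151999652836 + 4435416*sqrt(310827)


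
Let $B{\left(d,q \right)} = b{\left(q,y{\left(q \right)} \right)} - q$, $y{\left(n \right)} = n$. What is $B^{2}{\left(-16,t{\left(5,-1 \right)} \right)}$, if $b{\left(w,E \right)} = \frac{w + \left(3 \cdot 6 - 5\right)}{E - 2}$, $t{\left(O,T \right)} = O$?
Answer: $1$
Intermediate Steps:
$b{\left(w,E \right)} = \frac{13 + w}{-2 + E}$ ($b{\left(w,E \right)} = \frac{w + \left(18 - 5\right)}{-2 + E} = \frac{w + 13}{-2 + E} = \frac{13 + w}{-2 + E}$)
$B{\left(d,q \right)} = - q + \frac{13 + q}{-2 + q}$ ($B{\left(d,q \right)} = \frac{13 + q}{-2 + q} - q = - q + \frac{13 + q}{-2 + q}$)
$B^{2}{\left(-16,t{\left(5,-1 \right)} \right)} = \left(\frac{13 + 5 - 5 \left(-2 + 5\right)}{-2 + 5}\right)^{2} = \left(\frac{13 + 5 - 5 \cdot 3}{3}\right)^{2} = \left(\frac{13 + 5 - 15}{3}\right)^{2} = \left(\frac{1}{3} \cdot 3\right)^{2} = 1^{2} = 1$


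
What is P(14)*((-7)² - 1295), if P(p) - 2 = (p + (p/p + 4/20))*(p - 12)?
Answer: -201852/5 ≈ -40370.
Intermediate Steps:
P(p) = 2 + (-12 + p)*(6/5 + p) (P(p) = 2 + (p + (p/p + 4/20))*(p - 12) = 2 + (p + (1 + 4*(1/20)))*(-12 + p) = 2 + (p + (1 + ⅕))*(-12 + p) = 2 + (p + 6/5)*(-12 + p) = 2 + (6/5 + p)*(-12 + p) = 2 + (-12 + p)*(6/5 + p))
P(14)*((-7)² - 1295) = (-62/5 + 14² - 54/5*14)*((-7)² - 1295) = (-62/5 + 196 - 756/5)*(49 - 1295) = (162/5)*(-1246) = -201852/5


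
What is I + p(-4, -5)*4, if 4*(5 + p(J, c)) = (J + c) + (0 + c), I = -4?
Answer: -38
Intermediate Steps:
p(J, c) = -5 + c/2 + J/4 (p(J, c) = -5 + ((J + c) + (0 + c))/4 = -5 + ((J + c) + c)/4 = -5 + (J + 2*c)/4 = -5 + (c/2 + J/4) = -5 + c/2 + J/4)
I + p(-4, -5)*4 = -4 + (-5 + (½)*(-5) + (¼)*(-4))*4 = -4 + (-5 - 5/2 - 1)*4 = -4 - 17/2*4 = -4 - 34 = -38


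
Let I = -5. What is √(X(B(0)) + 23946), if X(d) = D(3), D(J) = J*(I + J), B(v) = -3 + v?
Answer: 6*√665 ≈ 154.73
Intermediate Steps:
D(J) = J*(-5 + J)
X(d) = -6 (X(d) = 3*(-5 + 3) = 3*(-2) = -6)
√(X(B(0)) + 23946) = √(-6 + 23946) = √23940 = 6*√665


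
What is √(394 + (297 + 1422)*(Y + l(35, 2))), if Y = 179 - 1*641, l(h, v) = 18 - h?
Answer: I*√823007 ≈ 907.2*I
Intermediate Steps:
Y = -462 (Y = 179 - 641 = -462)
√(394 + (297 + 1422)*(Y + l(35, 2))) = √(394 + (297 + 1422)*(-462 + (18 - 1*35))) = √(394 + 1719*(-462 + (18 - 35))) = √(394 + 1719*(-462 - 17)) = √(394 + 1719*(-479)) = √(394 - 823401) = √(-823007) = I*√823007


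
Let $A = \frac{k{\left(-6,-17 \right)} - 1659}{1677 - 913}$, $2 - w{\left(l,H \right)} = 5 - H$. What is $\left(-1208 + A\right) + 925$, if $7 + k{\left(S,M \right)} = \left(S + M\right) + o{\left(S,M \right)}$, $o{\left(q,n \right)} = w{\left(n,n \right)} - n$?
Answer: $- \frac{54476}{191} \approx -285.21$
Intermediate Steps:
$w{\left(l,H \right)} = -3 + H$ ($w{\left(l,H \right)} = 2 - \left(5 - H\right) = 2 + \left(-5 + H\right) = -3 + H$)
$o{\left(q,n \right)} = -3$ ($o{\left(q,n \right)} = \left(-3 + n\right) - n = -3$)
$k{\left(S,M \right)} = -10 + M + S$ ($k{\left(S,M \right)} = -7 - \left(3 - M - S\right) = -7 + \left(-3 + M + S\right) = -10 + M + S$)
$A = - \frac{423}{191}$ ($A = \frac{\left(-10 - 17 - 6\right) - 1659}{1677 - 913} = \frac{-33 - 1659}{764} = \left(-1692\right) \frac{1}{764} = - \frac{423}{191} \approx -2.2147$)
$\left(-1208 + A\right) + 925 = \left(-1208 - \frac{423}{191}\right) + 925 = - \frac{231151}{191} + 925 = - \frac{54476}{191}$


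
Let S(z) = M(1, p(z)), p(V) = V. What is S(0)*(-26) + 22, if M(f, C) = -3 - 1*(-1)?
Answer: 74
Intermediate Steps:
M(f, C) = -2 (M(f, C) = -3 + 1 = -2)
S(z) = -2
S(0)*(-26) + 22 = -2*(-26) + 22 = 52 + 22 = 74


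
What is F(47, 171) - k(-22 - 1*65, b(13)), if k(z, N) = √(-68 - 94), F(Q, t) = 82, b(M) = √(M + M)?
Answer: 82 - 9*I*√2 ≈ 82.0 - 12.728*I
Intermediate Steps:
b(M) = √2*√M (b(M) = √(2*M) = √2*√M)
k(z, N) = 9*I*√2 (k(z, N) = √(-162) = 9*I*√2)
F(47, 171) - k(-22 - 1*65, b(13)) = 82 - 9*I*√2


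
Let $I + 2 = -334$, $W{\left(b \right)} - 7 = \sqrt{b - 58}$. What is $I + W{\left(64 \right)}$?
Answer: $-329 + \sqrt{6} \approx -326.55$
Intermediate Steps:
$W{\left(b \right)} = 7 + \sqrt{-58 + b}$ ($W{\left(b \right)} = 7 + \sqrt{b - 58} = 7 + \sqrt{-58 + b}$)
$I = -336$ ($I = -2 - 334 = -336$)
$I + W{\left(64 \right)} = -336 + \left(7 + \sqrt{-58 + 64}\right) = -336 + \left(7 + \sqrt{6}\right) = -329 + \sqrt{6}$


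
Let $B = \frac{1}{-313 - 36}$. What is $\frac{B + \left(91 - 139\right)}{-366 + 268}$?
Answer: $\frac{16753}{34202} \approx 0.48983$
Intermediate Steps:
$B = - \frac{1}{349}$ ($B = \frac{1}{-349} = - \frac{1}{349} \approx -0.0028653$)
$\frac{B + \left(91 - 139\right)}{-366 + 268} = \frac{- \frac{1}{349} + \left(91 - 139\right)}{-366 + 268} = \frac{- \frac{1}{349} - 48}{-98} = \left(- \frac{16753}{349}\right) \left(- \frac{1}{98}\right) = \frac{16753}{34202}$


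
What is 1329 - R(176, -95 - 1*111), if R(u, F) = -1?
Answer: 1330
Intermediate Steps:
1329 - R(176, -95 - 1*111) = 1329 - 1*(-1) = 1329 + 1 = 1330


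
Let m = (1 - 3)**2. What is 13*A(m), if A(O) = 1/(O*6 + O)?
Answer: 13/28 ≈ 0.46429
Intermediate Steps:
m = 4 (m = (-2)**2 = 4)
A(O) = 1/(7*O) (A(O) = 1/(6*O + O) = 1/(7*O))
13*A(m) = 13*((1/7)/4) = 13*((1/7)*(1/4)) = 13*(1/28) = 13/28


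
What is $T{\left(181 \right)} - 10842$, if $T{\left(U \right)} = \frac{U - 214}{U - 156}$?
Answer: $- \frac{271083}{25} \approx -10843.0$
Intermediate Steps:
$T{\left(U \right)} = \frac{-214 + U}{-156 + U}$
$T{\left(181 \right)} - 10842 = \frac{-214 + 181}{-156 + 181} - 10842 = \frac{1}{25} \left(-33\right) - 10842 = - \frac{33}{25} - 10842 = - \frac{271083}{25}$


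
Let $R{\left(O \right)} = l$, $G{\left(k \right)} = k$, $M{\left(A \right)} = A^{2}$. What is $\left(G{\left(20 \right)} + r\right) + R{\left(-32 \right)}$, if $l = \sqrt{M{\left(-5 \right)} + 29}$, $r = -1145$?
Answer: $-1125 + 3 \sqrt{6} \approx -1117.7$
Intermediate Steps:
$l = 3 \sqrt{6}$ ($l = \sqrt{\left(-5\right)^{2} + 29} = \sqrt{25 + 29} = \sqrt{54} = 3 \sqrt{6} \approx 7.3485$)
$R{\left(O \right)} = 3 \sqrt{6}$
$\left(G{\left(20 \right)} + r\right) + R{\left(-32 \right)} = \left(20 - 1145\right) + 3 \sqrt{6} = -1125 + 3 \sqrt{6}$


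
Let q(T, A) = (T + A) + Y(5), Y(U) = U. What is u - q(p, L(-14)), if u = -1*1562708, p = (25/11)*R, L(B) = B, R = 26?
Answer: -17190339/11 ≈ -1.5628e+6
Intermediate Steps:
p = 650/11 (p = (25/11)*26 = 650/11 ≈ 59.091)
q(T, A) = 5 + A + T (q(T, A) = (T + A) + 5 = (A + T) + 5 = 5 + A + T)
u = -1562708
u - q(p, L(-14)) = -1562708 - (5 - 14 + 650/11) = -1562708 - 1*551/11 = -1562708 - 551/11 = -17190339/11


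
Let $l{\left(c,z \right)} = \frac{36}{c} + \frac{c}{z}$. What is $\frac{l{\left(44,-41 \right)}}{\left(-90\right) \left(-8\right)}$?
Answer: $- \frac{23}{64944} \approx -0.00035415$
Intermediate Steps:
$\frac{l{\left(44,-41 \right)}}{\left(-90\right) \left(-8\right)} = \frac{\frac{36}{44} + \frac{44}{-41}}{\left(-90\right) \left(-8\right)} = \frac{36 \cdot \frac{1}{44} + 44 \left(- \frac{1}{41}\right)}{720} = \left(\frac{9}{11} - \frac{44}{41}\right) \frac{1}{720} = \left(- \frac{115}{451}\right) \frac{1}{720} = - \frac{23}{64944}$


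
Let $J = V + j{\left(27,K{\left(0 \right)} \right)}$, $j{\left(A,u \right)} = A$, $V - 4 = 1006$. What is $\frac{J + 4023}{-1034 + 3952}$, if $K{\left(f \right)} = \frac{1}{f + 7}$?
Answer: $\frac{2530}{1459} \approx 1.7341$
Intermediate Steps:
$V = 1010$ ($V = 4 + 1006 = 1010$)
$K{\left(f \right)} = \frac{1}{7 + f}$
$J = 1037$ ($J = 1010 + 27 = 1037$)
$\frac{J + 4023}{-1034 + 3952} = \frac{1037 + 4023}{-1034 + 3952} = \frac{5060}{2918} = 5060 \cdot \frac{1}{2918} = \frac{2530}{1459}$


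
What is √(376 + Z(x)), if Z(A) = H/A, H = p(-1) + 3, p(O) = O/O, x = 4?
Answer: √377 ≈ 19.416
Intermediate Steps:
p(O) = 1
H = 4 (H = 1 + 3 = 4)
Z(A) = 4/A
√(376 + Z(x)) = √(376 + 4/4) = √(376 + 4*(¼)) = √(376 + 1) = √377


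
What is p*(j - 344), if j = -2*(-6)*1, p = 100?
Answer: -33200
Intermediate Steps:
j = 12 (j = 12*1 = 12)
p*(j - 344) = 100*(12 - 344) = 100*(-332) = -33200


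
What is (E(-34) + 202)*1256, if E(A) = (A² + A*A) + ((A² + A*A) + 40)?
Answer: 6111696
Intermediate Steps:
E(A) = 40 + 4*A² (E(A) = (A² + A²) + ((A² + A²) + 40) = 2*A² + (2*A² + 40) = 2*A² + (40 + 2*A²) = 40 + 4*A²)
(E(-34) + 202)*1256 = ((40 + 4*(-34)²) + 202)*1256 = ((40 + 4*1156) + 202)*1256 = ((40 + 4624) + 202)*1256 = (4664 + 202)*1256 = 4866*1256 = 6111696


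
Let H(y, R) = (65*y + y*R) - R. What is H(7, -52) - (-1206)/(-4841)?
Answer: 691057/4841 ≈ 142.75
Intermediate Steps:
H(y, R) = -R + 65*y + R*y (H(y, R) = (65*y + R*y) - R = -R + 65*y + R*y)
H(7, -52) - (-1206)/(-4841) = (-1*(-52) + 65*7 - 52*7) - (-1206)/(-4841) = (52 + 455 - 364) - (-1206)*(-1)/4841 = 143 - 1*1206/4841 = 143 - 1206/4841 = 691057/4841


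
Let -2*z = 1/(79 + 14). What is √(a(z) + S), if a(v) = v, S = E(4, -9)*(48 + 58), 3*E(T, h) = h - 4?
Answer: I*√1765698/62 ≈ 21.432*I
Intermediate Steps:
E(T, h) = -4/3 + h/3 (E(T, h) = (h - 4)/3 = (-4 + h)/3 = -4/3 + h/3)
S = -1378/3 (S = (-4/3 + (⅓)*(-9))*(48 + 58) = (-4/3 - 3)*106 = -13/3*106 = -1378/3 ≈ -459.33)
z = -1/186 (z = -1/(2*(79 + 14)) = -½/93 = -½*1/93 = -1/186 ≈ -0.0053763)
√(a(z) + S) = √(-1/186 - 1378/3) = √(-28479/62) = I*√1765698/62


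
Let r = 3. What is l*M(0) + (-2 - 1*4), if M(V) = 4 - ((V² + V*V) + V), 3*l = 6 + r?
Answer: 6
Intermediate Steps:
l = 3 (l = (6 + 3)/3 = (⅓)*9 = 3)
M(V) = 4 - V - 2*V² (M(V) = 4 - ((V² + V²) + V) = 4 - (2*V² + V) = 4 - (V + 2*V²) = 4 + (-V - 2*V²) = 4 - V - 2*V²)
l*M(0) + (-2 - 1*4) = 3*(4 - 1*0 - 2*0²) + (-2 - 1*4) = 3*(4 + 0 - 2*0) + (-2 - 4) = 3*(4 + 0 + 0) - 6 = 3*4 - 6 = 12 - 6 = 6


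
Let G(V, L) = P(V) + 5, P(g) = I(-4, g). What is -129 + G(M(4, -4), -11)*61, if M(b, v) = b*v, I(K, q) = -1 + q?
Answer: -861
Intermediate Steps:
P(g) = -1 + g
G(V, L) = 4 + V (G(V, L) = (-1 + V) + 5 = 4 + V)
-129 + G(M(4, -4), -11)*61 = -129 + (4 + 4*(-4))*61 = -129 + (4 - 16)*61 = -129 - 12*61 = -129 - 732 = -861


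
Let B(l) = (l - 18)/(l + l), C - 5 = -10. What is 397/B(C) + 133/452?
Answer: 1797499/10396 ≈ 172.90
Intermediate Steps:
C = -5 (C = 5 - 10 = -5)
B(l) = (-18 + l)/(2*l) (B(l) = (-18 + l)/((2*l)) = (-18 + l)*(1/(2*l)) = (-18 + l)/(2*l))
397/B(C) + 133/452 = 397/(((½)*(-18 - 5)/(-5))) + 133/452 = 397/(((½)*(-⅕)*(-23))) + 133*(1/452) = 397/(23/10) + 133/452 = 397*(10/23) + 133/452 = 3970/23 + 133/452 = 1797499/10396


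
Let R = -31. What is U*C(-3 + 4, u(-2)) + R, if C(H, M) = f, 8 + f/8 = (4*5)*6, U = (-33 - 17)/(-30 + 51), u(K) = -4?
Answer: -6493/3 ≈ -2164.3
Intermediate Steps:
U = -50/21 ≈ -2.3810
f = 896 (f = -64 + 8*((4*5)*6) = -64 + 8*(20*6) = -64 + 8*120 = -64 + 960 = 896)
C(H, M) = 896
U*C(-3 + 4, u(-2)) + R = -50/21*896 - 31 = -6400/3 - 31 = -6493/3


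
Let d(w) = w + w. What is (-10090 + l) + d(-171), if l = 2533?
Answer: -7899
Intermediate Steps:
d(w) = 2*w
(-10090 + l) + d(-171) = (-10090 + 2533) + 2*(-171) = -7557 - 342 = -7899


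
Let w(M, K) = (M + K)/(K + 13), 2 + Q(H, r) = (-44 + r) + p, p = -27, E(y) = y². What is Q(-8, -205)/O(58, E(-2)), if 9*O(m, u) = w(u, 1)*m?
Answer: -17514/145 ≈ -120.79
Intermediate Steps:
Q(H, r) = -73 + r (Q(H, r) = -2 + ((-44 + r) - 27) = -2 + (-71 + r) = -73 + r)
w(M, K) = (K + M)/(13 + K)
O(m, u) = m*(1/14 + u/14)/9 (O(m, u) = (((1 + u)/(13 + 1))*m)/9 = (((1 + u)/14)*m)/9 = ((1/14 + u/14)*m)/9 = (m*(1/14 + u/14))/9 = m*(1/14 + u/14)/9)
Q(-8, -205)/O(58, E(-2)) = (-73 - 205)/(((1/126)*58*(1 + (-2)²))) = -278*63/(29*(1 + 4)) = -278/((1/126)*58*5) = -278/145/63 = -278*63/145 = -17514/145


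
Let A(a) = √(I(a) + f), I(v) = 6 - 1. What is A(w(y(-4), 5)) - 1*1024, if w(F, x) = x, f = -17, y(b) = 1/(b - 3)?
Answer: -1024 + 2*I*√3 ≈ -1024.0 + 3.4641*I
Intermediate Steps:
I(v) = 5
y(b) = 1/(-3 + b)
A(a) = 2*I*√3 (A(a) = √(5 - 17) = √(-12) = 2*I*√3)
A(w(y(-4), 5)) - 1*1024 = 2*I*√3 - 1*1024 = 2*I*√3 - 1024 = -1024 + 2*I*√3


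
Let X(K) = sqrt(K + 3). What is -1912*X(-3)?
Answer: 0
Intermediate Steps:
X(K) = sqrt(3 + K)
-1912*X(-3) = -1912*sqrt(3 - 3) = -1912*sqrt(0) = -1912*0 = 0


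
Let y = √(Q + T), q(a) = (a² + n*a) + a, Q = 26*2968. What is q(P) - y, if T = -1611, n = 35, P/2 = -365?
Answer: 506620 - √75557 ≈ 5.0635e+5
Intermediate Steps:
P = -730 (P = 2*(-365) = -730)
Q = 77168
q(a) = a² + 36*a (q(a) = (a² + 35*a) + a = a² + 36*a)
y = √75557 (y = √(77168 - 1611) = √75557 ≈ 274.88)
q(P) - y = -730*(36 - 730) - √75557 = -730*(-694) - √75557 = 506620 - √75557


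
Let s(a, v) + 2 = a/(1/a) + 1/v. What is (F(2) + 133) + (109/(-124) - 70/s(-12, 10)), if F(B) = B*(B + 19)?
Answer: 4370573/25172 ≈ 173.63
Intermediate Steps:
F(B) = B*(19 + B)
s(a, v) = -2 + a² + 1/v (s(a, v) = -2 + (a/(1/a) + 1/v) = -2 + (a*a + 1/v) = -2 + (a² + 1/v) = -2 + a² + 1/v)
(F(2) + 133) + (109/(-124) - 70/s(-12, 10)) = (2*(19 + 2) + 133) + (109/(-124) - 70/(-2 + (-12)² + 1/10)) = (2*21 + 133) + (109*(-1/124) - 70/(-2 + 144 + ⅒)) = (42 + 133) + (-109/124 - 70/1421/10) = 175 + (-109/124 - 70*10/1421) = 175 + (-109/124 - 100/203) = 175 - 34527/25172 = 4370573/25172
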